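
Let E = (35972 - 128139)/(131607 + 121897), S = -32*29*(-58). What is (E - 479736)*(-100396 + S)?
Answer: 1415964459233373/63376 ≈ 2.2342e+10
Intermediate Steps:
S = 53824 (S = -928*(-58) = 53824)
E = -92167/253504 ≈ -0.36357
(E - 479736)*(-100396 + S) = (-92167/253504 - 479736)*(-100396 + 53824) = -121615087111/253504*(-46572) = 1415964459233373/63376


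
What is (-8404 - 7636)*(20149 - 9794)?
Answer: -166094200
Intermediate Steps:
(-8404 - 7636)*(20149 - 9794) = -16040*10355 = -166094200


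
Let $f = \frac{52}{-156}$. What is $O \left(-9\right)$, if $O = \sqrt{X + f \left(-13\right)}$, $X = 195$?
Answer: $- 3 \sqrt{1794} \approx -127.07$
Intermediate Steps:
$f = - \frac{1}{3}$ ($f = 52 \left(- \frac{1}{156}\right) = - \frac{1}{3} \approx -0.33333$)
$O = \frac{\sqrt{1794}}{3}$ ($O = \sqrt{195 - - \frac{13}{3}} = \sqrt{195 + \frac{13}{3}} = \sqrt{\frac{598}{3}} = \frac{\sqrt{1794}}{3} \approx 14.119$)
$O \left(-9\right) = \frac{\sqrt{1794}}{3} \left(-9\right) = - 3 \sqrt{1794}$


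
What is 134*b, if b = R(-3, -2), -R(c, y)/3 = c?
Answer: 1206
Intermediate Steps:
R(c, y) = -3*c
b = 9 (b = -3*(-3) = 9)
134*b = 134*9 = 1206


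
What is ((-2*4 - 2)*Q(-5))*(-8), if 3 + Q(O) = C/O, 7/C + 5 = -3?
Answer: -226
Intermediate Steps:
C = -7/8 (C = 7/(-5 - 3) = 7/(-8) = 7*(-1/8) = -7/8 ≈ -0.87500)
Q(O) = -3 - 7/(8*O)
((-2*4 - 2)*Q(-5))*(-8) = ((-2*4 - 2)*(-3 - 7/8/(-5)))*(-8) = ((-8 - 2)*(-3 - 7/8*(-1/5)))*(-8) = -10*(-3 + 7/40)*(-8) = -10*(-113/40)*(-8) = (113/4)*(-8) = -226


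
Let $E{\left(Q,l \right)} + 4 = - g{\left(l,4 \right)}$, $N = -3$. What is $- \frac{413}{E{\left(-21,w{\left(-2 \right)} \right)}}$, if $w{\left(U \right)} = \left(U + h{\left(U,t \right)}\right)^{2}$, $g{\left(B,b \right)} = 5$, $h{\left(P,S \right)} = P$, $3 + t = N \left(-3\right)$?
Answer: $\frac{413}{9} \approx 45.889$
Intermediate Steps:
$t = 6$ ($t = -3 - -9 = -3 + 9 = 6$)
$w{\left(U \right)} = 4 U^{2}$ ($w{\left(U \right)} = \left(U + U\right)^{2} = \left(2 U\right)^{2} = 4 U^{2}$)
$E{\left(Q,l \right)} = -9$ ($E{\left(Q,l \right)} = -4 - 5 = -9$)
$- \frac{413}{E{\left(-21,w{\left(-2 \right)} \right)}} = - \frac{413}{-9} = \left(-413\right) \left(- \frac{1}{9}\right) = \frac{413}{9}$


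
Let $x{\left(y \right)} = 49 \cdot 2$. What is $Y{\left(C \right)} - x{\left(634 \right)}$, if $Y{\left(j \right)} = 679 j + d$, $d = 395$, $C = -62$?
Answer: $-41801$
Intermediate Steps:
$x{\left(y \right)} = 98$
$Y{\left(j \right)} = 395 + 679 j$ ($Y{\left(j \right)} = 679 j + 395 = 395 + 679 j$)
$Y{\left(C \right)} - x{\left(634 \right)} = \left(395 + 679 \left(-62\right)\right) - 98 = \left(395 - 42098\right) - 98 = -41703 - 98 = -41801$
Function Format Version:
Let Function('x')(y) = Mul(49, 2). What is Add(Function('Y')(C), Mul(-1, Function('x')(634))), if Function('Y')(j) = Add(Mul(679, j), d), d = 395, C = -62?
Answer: -41801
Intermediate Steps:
Function('x')(y) = 98
Function('Y')(j) = Add(395, Mul(679, j)) (Function('Y')(j) = Add(Mul(679, j), 395) = Add(395, Mul(679, j)))
Add(Function('Y')(C), Mul(-1, Function('x')(634))) = Add(Add(395, Mul(679, -62)), Mul(-1, 98)) = Add(Add(395, -42098), -98) = Add(-41703, -98) = -41801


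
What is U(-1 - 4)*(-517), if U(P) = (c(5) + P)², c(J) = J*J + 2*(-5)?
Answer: -51700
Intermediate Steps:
c(J) = -10 + J² (c(J) = J² - 10 = -10 + J²)
U(P) = (15 + P)² (U(P) = ((-10 + 5²) + P)² = ((-10 + 25) + P)² = (15 + P)²)
U(-1 - 4)*(-517) = (15 + (-1 - 4))²*(-517) = (15 - 5)²*(-517) = 10²*(-517) = 100*(-517) = -51700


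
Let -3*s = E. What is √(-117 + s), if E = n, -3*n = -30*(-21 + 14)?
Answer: I*√843/3 ≈ 9.6782*I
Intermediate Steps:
n = -70 (n = -(-10)*(-21 + 14) = -(-10)*(-7) = -⅓*210 = -70)
E = -70
s = 70/3 (s = -⅓*(-70) = 70/3 ≈ 23.333)
√(-117 + s) = √(-117 + 70/3) = √(-281/3) = I*√843/3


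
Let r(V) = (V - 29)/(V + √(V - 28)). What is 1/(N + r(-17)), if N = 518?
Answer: 86897/45216242 - 69*I*√5/45216242 ≈ 0.0019218 - 3.4122e-6*I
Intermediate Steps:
r(V) = (-29 + V)/(V + √(-28 + V))
1/(N + r(-17)) = 1/(518 + (-29 - 17)/(-17 + √(-28 - 17))) = 1/(518 - 46/(-17 + √(-45))) = 1/(518 - 46/(-17 + 3*I*√5))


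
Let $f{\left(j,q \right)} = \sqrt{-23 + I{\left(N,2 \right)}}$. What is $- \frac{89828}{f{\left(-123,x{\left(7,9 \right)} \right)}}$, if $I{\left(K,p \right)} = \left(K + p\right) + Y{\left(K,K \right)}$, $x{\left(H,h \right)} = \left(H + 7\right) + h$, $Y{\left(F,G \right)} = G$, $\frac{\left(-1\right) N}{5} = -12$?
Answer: $- \frac{89828 \sqrt{11}}{33} \approx -9028.0$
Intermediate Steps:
$N = 60$ ($N = \left(-5\right) \left(-12\right) = 60$)
$x{\left(H,h \right)} = 7 + H + h$ ($x{\left(H,h \right)} = \left(7 + H\right) + h = 7 + H + h$)
$I{\left(K,p \right)} = p + 2 K$ ($I{\left(K,p \right)} = \left(K + p\right) + K = p + 2 K$)
$f{\left(j,q \right)} = 3 \sqrt{11}$ ($f{\left(j,q \right)} = \sqrt{-23 + \left(2 + 2 \cdot 60\right)} = \sqrt{-23 + \left(2 + 120\right)} = \sqrt{-23 + 122} = \sqrt{99} = 3 \sqrt{11}$)
$- \frac{89828}{f{\left(-123,x{\left(7,9 \right)} \right)}} = - \frac{89828}{3 \sqrt{11}} = - 89828 \frac{\sqrt{11}}{33} = - \frac{89828 \sqrt{11}}{33}$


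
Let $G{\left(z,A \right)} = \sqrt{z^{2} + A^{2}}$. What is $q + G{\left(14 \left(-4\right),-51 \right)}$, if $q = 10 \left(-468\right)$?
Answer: $-4680 + \sqrt{5737} \approx -4604.3$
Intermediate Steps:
$G{\left(z,A \right)} = \sqrt{A^{2} + z^{2}}$
$q = -4680$
$q + G{\left(14 \left(-4\right),-51 \right)} = -4680 + \sqrt{\left(-51\right)^{2} + \left(14 \left(-4\right)\right)^{2}} = -4680 + \sqrt{2601 + \left(-56\right)^{2}} = -4680 + \sqrt{2601 + 3136} = -4680 + \sqrt{5737}$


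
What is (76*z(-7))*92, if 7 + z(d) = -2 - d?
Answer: -13984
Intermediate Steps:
z(d) = -9 - d (z(d) = -7 + (-2 - d) = -9 - d)
(76*z(-7))*92 = (76*(-9 - 1*(-7)))*92 = (76*(-9 + 7))*92 = (76*(-2))*92 = -152*92 = -13984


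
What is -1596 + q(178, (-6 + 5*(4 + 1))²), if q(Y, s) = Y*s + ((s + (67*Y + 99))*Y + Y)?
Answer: 2267548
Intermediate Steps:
q(Y, s) = Y + Y*s + Y*(99 + s + 67*Y) (q(Y, s) = Y*s + ((s + (99 + 67*Y))*Y + Y) = Y*s + ((99 + s + 67*Y)*Y + Y) = Y*s + (Y*(99 + s + 67*Y) + Y) = Y*s + (Y + Y*(99 + s + 67*Y)) = Y + Y*s + Y*(99 + s + 67*Y))
-1596 + q(178, (-6 + 5*(4 + 1))²) = -1596 + 178*(100 + 2*(-6 + 5*(4 + 1))² + 67*178) = -1596 + 178*(100 + 2*(-6 + 5*5)² + 11926) = -1596 + 178*(100 + 2*(-6 + 25)² + 11926) = -1596 + 178*(100 + 2*19² + 11926) = -1596 + 178*(100 + 2*361 + 11926) = -1596 + 178*(100 + 722 + 11926) = -1596 + 178*12748 = -1596 + 2269144 = 2267548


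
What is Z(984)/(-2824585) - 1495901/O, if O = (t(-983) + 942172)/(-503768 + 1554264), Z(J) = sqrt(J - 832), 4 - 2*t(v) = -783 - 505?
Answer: -785719008448/471409 - 2*sqrt(38)/2824585 ≈ -1.6667e+6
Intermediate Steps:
t(v) = 646 (t(v) = 2 - (-783 - 505)/2 = 2 - 1/2*(-1288) = 2 + 644 = 646)
Z(J) = sqrt(-832 + J)
O = 471409/525248 (O = (646 + 942172)/(-503768 + 1554264) = 942818/1050496 = 942818*(1/1050496) = 471409/525248 ≈ 0.89750)
Z(984)/(-2824585) - 1495901/O = sqrt(-832 + 984)/(-2824585) - 1495901/471409/525248 = sqrt(152)*(-1/2824585) - 1495901*525248/471409 = (2*sqrt(38))*(-1/2824585) - 785719008448/471409 = -2*sqrt(38)/2824585 - 785719008448/471409 = -785719008448/471409 - 2*sqrt(38)/2824585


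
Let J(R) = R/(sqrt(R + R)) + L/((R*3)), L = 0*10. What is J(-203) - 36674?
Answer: -36674 + I*sqrt(406)/2 ≈ -36674.0 + 10.075*I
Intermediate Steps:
L = 0
J(R) = sqrt(2)*sqrt(R)/2 (J(R) = R/(sqrt(R + R)) + 0/((R*3)) = R/(sqrt(2*R)) + 0/((3*R)) = R/((sqrt(2)*sqrt(R))) + 0*(1/(3*R)) = R*(sqrt(2)/(2*sqrt(R))) + 0 = sqrt(2)*sqrt(R)/2 + 0 = sqrt(2)*sqrt(R)/2)
J(-203) - 36674 = sqrt(2)*sqrt(-203)/2 - 36674 = sqrt(2)*(I*sqrt(203))/2 - 36674 = I*sqrt(406)/2 - 36674 = -36674 + I*sqrt(406)/2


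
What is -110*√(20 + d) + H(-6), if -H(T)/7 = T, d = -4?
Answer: -398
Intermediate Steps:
H(T) = -7*T
-110*√(20 + d) + H(-6) = -110*√(20 - 4) - 7*(-6) = -110*√16 + 42 = -110*4 + 42 = -440 + 42 = -398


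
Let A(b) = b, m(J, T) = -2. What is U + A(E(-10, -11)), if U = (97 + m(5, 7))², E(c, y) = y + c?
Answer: 9004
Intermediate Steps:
E(c, y) = c + y
U = 9025 (U = (97 - 2)² = 95² = 9025)
U + A(E(-10, -11)) = 9025 + (-10 - 11) = 9025 - 21 = 9004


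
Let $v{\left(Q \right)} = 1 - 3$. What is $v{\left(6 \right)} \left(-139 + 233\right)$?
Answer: $-188$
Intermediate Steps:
$v{\left(Q \right)} = -2$
$v{\left(6 \right)} \left(-139 + 233\right) = - 2 \left(-139 + 233\right) = \left(-2\right) 94 = -188$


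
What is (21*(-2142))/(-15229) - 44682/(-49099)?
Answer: 2889033396/747728671 ≈ 3.8637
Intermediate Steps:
(21*(-2142))/(-15229) - 44682/(-49099) = -44982*(-1/15229) - 44682*(-1/49099) = 44982/15229 + 44682/49099 = 2889033396/747728671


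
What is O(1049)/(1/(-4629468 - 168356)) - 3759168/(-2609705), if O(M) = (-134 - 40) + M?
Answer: -1565113159702976/372815 ≈ -4.1981e+9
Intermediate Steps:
O(M) = -174 + M
O(1049)/(1/(-4629468 - 168356)) - 3759168/(-2609705) = (-174 + 1049)/(1/(-4629468 - 168356)) - 3759168/(-2609705) = 875/(1/(-4797824)) - 3759168*(-1/2609705) = 875/(-1/4797824) + 537024/372815 = 875*(-4797824) + 537024/372815 = -4198096000 + 537024/372815 = -1565113159702976/372815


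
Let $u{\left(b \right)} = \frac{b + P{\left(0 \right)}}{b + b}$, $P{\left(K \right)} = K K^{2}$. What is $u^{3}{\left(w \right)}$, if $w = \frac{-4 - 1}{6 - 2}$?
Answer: $\frac{1}{8} \approx 0.125$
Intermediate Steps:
$P{\left(K \right)} = K^{3}$
$w = - \frac{5}{4} \approx -1.25$
$u{\left(b \right)} = \frac{1}{2}$ ($u{\left(b \right)} = \frac{b + 0^{3}}{b + b} = \frac{b + 0}{2 b} = b \frac{1}{2 b} = \frac{1}{2}$)
$u^{3}{\left(w \right)} = \left(\frac{1}{2}\right)^{3} = \frac{1}{8}$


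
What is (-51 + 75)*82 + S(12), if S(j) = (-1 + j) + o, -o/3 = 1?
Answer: 1976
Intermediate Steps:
o = -3 (o = -3*1 = -3)
S(j) = -4 + j (S(j) = (-1 + j) - 3 = -4 + j)
(-51 + 75)*82 + S(12) = (-51 + 75)*82 + (-4 + 12) = 24*82 + 8 = 1968 + 8 = 1976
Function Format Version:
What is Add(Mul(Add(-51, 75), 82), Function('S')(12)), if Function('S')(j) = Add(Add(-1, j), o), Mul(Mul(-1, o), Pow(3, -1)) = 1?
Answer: 1976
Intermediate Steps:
o = -3 (o = Mul(-3, 1) = -3)
Function('S')(j) = Add(-4, j) (Function('S')(j) = Add(Add(-1, j), -3) = Add(-4, j))
Add(Mul(Add(-51, 75), 82), Function('S')(12)) = Add(Mul(Add(-51, 75), 82), Add(-4, 12)) = Add(Mul(24, 82), 8) = Add(1968, 8) = 1976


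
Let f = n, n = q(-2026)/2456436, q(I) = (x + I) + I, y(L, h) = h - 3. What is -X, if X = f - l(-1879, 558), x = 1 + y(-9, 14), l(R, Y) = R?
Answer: -1153909801/614109 ≈ -1879.0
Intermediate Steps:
y(L, h) = -3 + h
x = 12 (x = 1 + (-3 + 14) = 1 + 11 = 12)
q(I) = 12 + 2*I (q(I) = (12 + I) + I = 12 + 2*I)
n = -1010/614109 (n = (12 + 2*(-2026))/2456436 = (12 - 4052)*(1/2456436) = -4040*1/2456436 = -1010/614109 ≈ -0.0016447)
f = -1010/614109 ≈ -0.0016447
X = 1153909801/614109 (X = -1010/614109 - 1*(-1879) = -1010/614109 + 1879 = 1153909801/614109 ≈ 1879.0)
-X = -1*1153909801/614109 = -1153909801/614109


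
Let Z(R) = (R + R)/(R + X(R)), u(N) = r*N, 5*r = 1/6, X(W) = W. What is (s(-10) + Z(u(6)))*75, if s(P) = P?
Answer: -675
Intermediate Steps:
r = 1/30 (r = (1/6)/5 = (1*(⅙))/5 = (⅕)*(⅙) = 1/30 ≈ 0.033333)
u(N) = N/30
Z(R) = 1 (Z(R) = (R + R)/(R + R) = (2*R)/((2*R)) = (2*R)*(1/(2*R)) = 1)
(s(-10) + Z(u(6)))*75 = (-10 + 1)*75 = -9*75 = -675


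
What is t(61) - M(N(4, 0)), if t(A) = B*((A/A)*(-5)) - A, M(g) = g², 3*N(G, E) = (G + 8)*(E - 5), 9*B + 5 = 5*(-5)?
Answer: -1333/3 ≈ -444.33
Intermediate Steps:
B = -10/3 (B = -5/9 + (5*(-5))/9 = -5/9 + (⅑)*(-25) = -5/9 - 25/9 = -10/3 ≈ -3.3333)
N(G, E) = (-5 + E)*(8 + G)/3 (N(G, E) = ((G + 8)*(E - 5))/3 = ((8 + G)*(-5 + E))/3 = ((-5 + E)*(8 + G))/3 = (-5 + E)*(8 + G)/3)
t(A) = 50/3 - A (t(A) = -10*A/A*(-5)/3 - A = -10*(-5)/3 - A = -10/3*(-5) - A = 50/3 - A)
t(61) - M(N(4, 0)) = (50/3 - 1*61) - (-40/3 - 5/3*4 + (8/3)*0 + (⅓)*0*4)² = (50/3 - 61) - (-40/3 - 20/3 + 0 + 0)² = -133/3 - 1*(-20)² = -133/3 - 1*400 = -133/3 - 400 = -1333/3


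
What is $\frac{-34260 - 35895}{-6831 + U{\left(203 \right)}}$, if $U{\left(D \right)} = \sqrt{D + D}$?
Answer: $\frac{95845761}{9332431} + \frac{14031 \sqrt{406}}{9332431} \approx 10.3$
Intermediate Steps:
$U{\left(D \right)} = \sqrt{2} \sqrt{D}$ ($U{\left(D \right)} = \sqrt{2 D} = \sqrt{2} \sqrt{D}$)
$\frac{-34260 - 35895}{-6831 + U{\left(203 \right)}} = \frac{-34260 - 35895}{-6831 + \sqrt{2} \sqrt{203}} = - \frac{70155}{-6831 + \sqrt{406}}$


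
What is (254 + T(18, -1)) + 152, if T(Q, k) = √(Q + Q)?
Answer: 412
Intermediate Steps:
T(Q, k) = √2*√Q (T(Q, k) = √(2*Q) = √2*√Q)
(254 + T(18, -1)) + 152 = (254 + √2*√18) + 152 = (254 + √2*(3*√2)) + 152 = (254 + 6) + 152 = 260 + 152 = 412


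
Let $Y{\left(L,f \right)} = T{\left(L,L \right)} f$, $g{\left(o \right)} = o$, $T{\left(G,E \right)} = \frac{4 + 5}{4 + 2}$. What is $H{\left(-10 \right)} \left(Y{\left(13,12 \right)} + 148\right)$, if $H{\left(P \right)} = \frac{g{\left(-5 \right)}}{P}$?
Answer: $83$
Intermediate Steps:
$T{\left(G,E \right)} = \frac{3}{2}$ ($T{\left(G,E \right)} = \frac{9}{6} = 9 \cdot \frac{1}{6} = \frac{3}{2}$)
$Y{\left(L,f \right)} = \frac{3 f}{2}$
$H{\left(P \right)} = - \frac{5}{P}$
$H{\left(-10 \right)} \left(Y{\left(13,12 \right)} + 148\right) = - \frac{5}{-10} \left(\frac{3}{2} \cdot 12 + 148\right) = \left(-5\right) \left(- \frac{1}{10}\right) \left(18 + 148\right) = \frac{1}{2} \cdot 166 = 83$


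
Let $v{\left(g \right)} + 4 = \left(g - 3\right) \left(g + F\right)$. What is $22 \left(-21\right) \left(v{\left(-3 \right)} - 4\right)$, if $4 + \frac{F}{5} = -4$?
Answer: $-115500$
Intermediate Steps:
$F = -40$ ($F = -20 + 5 \left(-4\right) = -20 - 20 = -40$)
$v{\left(g \right)} = -4 + \left(-40 + g\right) \left(-3 + g\right)$ ($v{\left(g \right)} = -4 + \left(g - 3\right) \left(g - 40\right) = -4 + \left(-3 + g\right) \left(-40 + g\right) = -4 + \left(-40 + g\right) \left(-3 + g\right)$)
$22 \left(-21\right) \left(v{\left(-3 \right)} - 4\right) = 22 \left(-21\right) \left(\left(116 + \left(-3\right)^{2} - -129\right) - 4\right) = - 462 \left(\left(116 + 9 + 129\right) - 4\right) = - 462 \left(254 - 4\right) = \left(-462\right) 250 = -115500$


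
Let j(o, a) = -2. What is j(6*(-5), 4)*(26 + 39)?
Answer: -130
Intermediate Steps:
j(6*(-5), 4)*(26 + 39) = -2*(26 + 39) = -2*65 = -130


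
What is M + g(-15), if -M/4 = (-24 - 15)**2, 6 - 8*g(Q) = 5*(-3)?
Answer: -48651/8 ≈ -6081.4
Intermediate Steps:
g(Q) = 21/8 (g(Q) = 3/4 - 5*(-3)/8 = 3/4 - 1/8*(-15) = 3/4 + 15/8 = 21/8)
M = -6084 (M = -4*(-24 - 15)**2 = -4*(-39)**2 = -4*1521 = -6084)
M + g(-15) = -6084 + 21/8 = -48651/8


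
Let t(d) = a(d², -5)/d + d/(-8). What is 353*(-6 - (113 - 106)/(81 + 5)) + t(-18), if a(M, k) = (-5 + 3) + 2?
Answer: -368851/172 ≈ -2144.5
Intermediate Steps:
a(M, k) = 0 (a(M, k) = -2 + 2 = 0)
t(d) = -d/8 (t(d) = 0/d + d/(-8) = 0 + d*(-⅛) = 0 - d/8 = -d/8)
353*(-6 - (113 - 106)/(81 + 5)) + t(-18) = 353*(-6 - (113 - 106)/(81 + 5)) - ⅛*(-18) = 353*(-6 - 7/86) + 9/4 = 353*(-523/86) + 9/4 = -184619/86 + 9/4 = -368851/172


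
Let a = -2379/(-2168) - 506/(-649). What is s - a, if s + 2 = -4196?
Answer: -537214665/127912 ≈ -4199.9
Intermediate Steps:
s = -4198 (s = -2 - 4196 = -4198)
a = 240089/127912 (a = -2379*(-1/2168) - 506*(-1/649) = 2379/2168 + 46/59 = 240089/127912 ≈ 1.8770)
s - a = -4198 - 1*240089/127912 = -4198 - 240089/127912 = -537214665/127912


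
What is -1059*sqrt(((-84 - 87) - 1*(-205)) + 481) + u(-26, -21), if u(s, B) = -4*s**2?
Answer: -2704 - 1059*sqrt(515) ≈ -26737.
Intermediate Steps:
-1059*sqrt(((-84 - 87) - 1*(-205)) + 481) + u(-26, -21) = -1059*sqrt(((-84 - 87) - 1*(-205)) + 481) - 4*(-26)**2 = -1059*sqrt((-171 + 205) + 481) - 4*676 = -1059*sqrt(34 + 481) - 2704 = -1059*sqrt(515) - 2704 = -2704 - 1059*sqrt(515)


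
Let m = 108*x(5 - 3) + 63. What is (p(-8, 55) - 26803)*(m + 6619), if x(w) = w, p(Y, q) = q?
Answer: -184507704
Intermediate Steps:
m = 279 (m = 108*(5 - 3) + 63 = 108*2 + 63 = 216 + 63 = 279)
(p(-8, 55) - 26803)*(m + 6619) = (55 - 26803)*(279 + 6619) = -26748*6898 = -184507704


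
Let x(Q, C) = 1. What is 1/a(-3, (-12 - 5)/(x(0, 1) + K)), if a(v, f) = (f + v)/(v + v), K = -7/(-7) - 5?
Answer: -9/4 ≈ -2.2500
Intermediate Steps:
K = -4 (K = -7*(-⅐) - 5 = 1 - 5 = -4)
a(v, f) = (f + v)/(2*v) (a(v, f) = (f + v)/((2*v)) = (f + v)*(1/(2*v)) = (f + v)/(2*v))
1/a(-3, (-12 - 5)/(x(0, 1) + K)) = 1/((½)*((-12 - 5)/(1 - 4) - 3)/(-3)) = 1/((½)*(-⅓)*(-17/(-3) - 3)) = 1/((½)*(-⅓)*(-17*(-⅓) - 3)) = 1/((½)*(-⅓)*(17/3 - 3)) = 1/((½)*(-⅓)*(8/3)) = 1/(-4/9) = -9/4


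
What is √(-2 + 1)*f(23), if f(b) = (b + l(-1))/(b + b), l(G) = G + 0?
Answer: 11*I/23 ≈ 0.47826*I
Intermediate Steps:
l(G) = G
f(b) = (-1 + b)/(2*b) (f(b) = (b - 1)/(b + b) = (-1 + b)/((2*b)) = (-1 + b)*(1/(2*b)) = (-1 + b)/(2*b))
√(-2 + 1)*f(23) = √(-2 + 1)*((½)*(-1 + 23)/23) = √(-1)*((½)*(1/23)*22) = I*(11/23) = 11*I/23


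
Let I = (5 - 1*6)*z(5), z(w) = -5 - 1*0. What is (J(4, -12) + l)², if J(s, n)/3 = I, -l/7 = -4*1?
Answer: 1849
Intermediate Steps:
l = 28 (l = -(-28) = -7*(-4) = 28)
z(w) = -5 (z(w) = -5 + 0 = -5)
I = 5 (I = (5 - 1*6)*(-5) = (5 - 6)*(-5) = -1*(-5) = 5)
J(s, n) = 15 (J(s, n) = 3*5 = 15)
(J(4, -12) + l)² = (15 + 28)² = 43² = 1849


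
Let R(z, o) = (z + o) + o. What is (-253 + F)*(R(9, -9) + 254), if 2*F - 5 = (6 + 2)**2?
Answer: -107065/2 ≈ -53533.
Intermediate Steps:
F = 69/2 (F = 5/2 + (6 + 2)**2/2 = 5/2 + (1/2)*8**2 = 5/2 + (1/2)*64 = 5/2 + 32 = 69/2 ≈ 34.500)
R(z, o) = z + 2*o (R(z, o) = (o + z) + o = z + 2*o)
(-253 + F)*(R(9, -9) + 254) = (-253 + 69/2)*((9 + 2*(-9)) + 254) = -437*((9 - 18) + 254)/2 = -437*(-9 + 254)/2 = -437/2*245 = -107065/2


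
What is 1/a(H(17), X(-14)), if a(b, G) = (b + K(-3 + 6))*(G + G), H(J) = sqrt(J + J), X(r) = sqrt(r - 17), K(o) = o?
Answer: -I*sqrt(1054)/1550 + 3*I*sqrt(31)/1550 ≈ -0.010169*I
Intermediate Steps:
X(r) = sqrt(-17 + r)
H(J) = sqrt(2)*sqrt(J) (H(J) = sqrt(2*J) = sqrt(2)*sqrt(J))
a(b, G) = 2*G*(3 + b) (a(b, G) = (b + (-3 + 6))*(G + G) = (b + 3)*(2*G) = (3 + b)*(2*G) = 2*G*(3 + b))
1/a(H(17), X(-14)) = 1/(2*sqrt(-17 - 14)*(3 + sqrt(2)*sqrt(17))) = 1/(2*sqrt(-31)*(3 + sqrt(34))) = 1/(2*(I*sqrt(31))*(3 + sqrt(34))) = 1/(2*I*sqrt(31)*(3 + sqrt(34))) = -I*sqrt(31)/(62*(3 + sqrt(34)))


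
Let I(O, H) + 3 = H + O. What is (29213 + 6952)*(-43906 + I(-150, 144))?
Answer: -1588185975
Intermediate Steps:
I(O, H) = -3 + H + O (I(O, H) = -3 + (H + O) = -3 + H + O)
(29213 + 6952)*(-43906 + I(-150, 144)) = (29213 + 6952)*(-43906 + (-3 + 144 - 150)) = 36165*(-43906 - 9) = 36165*(-43915) = -1588185975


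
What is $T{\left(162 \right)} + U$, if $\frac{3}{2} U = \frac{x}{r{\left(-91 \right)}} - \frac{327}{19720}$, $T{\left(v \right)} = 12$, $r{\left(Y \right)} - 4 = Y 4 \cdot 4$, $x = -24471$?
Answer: $\frac{27708201}{1193060} \approx 23.224$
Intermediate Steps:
$r{\left(Y \right)} = 4 + 16 Y$ ($r{\left(Y \right)} = 4 + Y 4 \cdot 4 = 4 + 4 Y 4 = 4 + 16 Y$)
$U = \frac{13391481}{1193060}$ ($U = \frac{2 \left(- \frac{24471}{4 + 16 \left(-91\right)} - \frac{327}{19720}\right)}{3} = \frac{2 \left(- \frac{24471}{4 - 1456} - \frac{327}{19720}\right)}{3} = \frac{2 \left(- \frac{24471}{-1452} - \frac{327}{19720}\right)}{3} = \frac{2 \left(\left(-24471\right) \left(- \frac{1}{1452}\right) - \frac{327}{19720}\right)}{3} = \frac{2 \left(\frac{8157}{484} - \frac{327}{19720}\right)}{3} = \frac{2}{3} \cdot \frac{40174443}{2386120} = \frac{13391481}{1193060} \approx 11.224$)
$T{\left(162 \right)} + U = 12 + \frac{13391481}{1193060} = \frac{27708201}{1193060}$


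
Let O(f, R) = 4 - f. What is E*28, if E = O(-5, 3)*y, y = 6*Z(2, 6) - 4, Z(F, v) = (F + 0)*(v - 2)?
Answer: 11088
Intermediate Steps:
Z(F, v) = F*(-2 + v)
y = 44 (y = 6*(2*(-2 + 6)) - 4 = 6*(2*4) - 4 = 6*8 - 4 = 48 - 4 = 44)
E = 396 (E = (4 - 1*(-5))*44 = (4 + 5)*44 = 9*44 = 396)
E*28 = 396*28 = 11088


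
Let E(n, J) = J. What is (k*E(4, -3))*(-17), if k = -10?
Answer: -510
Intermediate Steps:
(k*E(4, -3))*(-17) = -10*(-3)*(-17) = 30*(-17) = -510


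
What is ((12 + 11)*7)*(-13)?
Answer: -2093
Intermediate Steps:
((12 + 11)*7)*(-13) = (23*7)*(-13) = 161*(-13) = -2093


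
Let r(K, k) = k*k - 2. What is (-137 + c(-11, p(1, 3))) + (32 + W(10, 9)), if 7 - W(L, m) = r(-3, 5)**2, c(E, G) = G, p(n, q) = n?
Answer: -626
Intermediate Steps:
r(K, k) = -2 + k**2 (r(K, k) = k**2 - 2 = -2 + k**2)
W(L, m) = -522 (W(L, m) = 7 - (-2 + 5**2)**2 = 7 - (-2 + 25)**2 = 7 - 1*23**2 = 7 - 1*529 = 7 - 529 = -522)
(-137 + c(-11, p(1, 3))) + (32 + W(10, 9)) = (-137 + 1) + (32 - 522) = -136 - 490 = -626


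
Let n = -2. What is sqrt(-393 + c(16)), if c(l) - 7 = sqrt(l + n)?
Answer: sqrt(-386 + sqrt(14)) ≈ 19.551*I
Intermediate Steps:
c(l) = 7 + sqrt(-2 + l) (c(l) = 7 + sqrt(l - 2) = 7 + sqrt(-2 + l))
sqrt(-393 + c(16)) = sqrt(-393 + (7 + sqrt(-2 + 16))) = sqrt(-393 + (7 + sqrt(14))) = sqrt(-386 + sqrt(14))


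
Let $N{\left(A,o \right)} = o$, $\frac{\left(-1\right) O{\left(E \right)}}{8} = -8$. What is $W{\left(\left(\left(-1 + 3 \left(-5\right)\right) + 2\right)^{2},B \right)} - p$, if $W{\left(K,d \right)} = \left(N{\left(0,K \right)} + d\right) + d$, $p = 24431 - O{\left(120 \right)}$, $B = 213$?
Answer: $-23745$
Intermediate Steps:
$O{\left(E \right)} = 64$ ($O{\left(E \right)} = \left(-8\right) \left(-8\right) = 64$)
$p = 24367$ ($p = 24431 - 64 = 24367$)
$W{\left(K,d \right)} = K + 2 d$ ($W{\left(K,d \right)} = \left(K + d\right) + d = K + 2 d$)
$W{\left(\left(\left(-1 + 3 \left(-5\right)\right) + 2\right)^{2},B \right)} - p = \left(\left(\left(-1 + 3 \left(-5\right)\right) + 2\right)^{2} + 2 \cdot 213\right) - 24367 = \left(\left(\left(-1 - 15\right) + 2\right)^{2} + 426\right) - 24367 = \left(\left(-16 + 2\right)^{2} + 426\right) - 24367 = \left(\left(-14\right)^{2} + 426\right) - 24367 = \left(196 + 426\right) - 24367 = 622 - 24367 = -23745$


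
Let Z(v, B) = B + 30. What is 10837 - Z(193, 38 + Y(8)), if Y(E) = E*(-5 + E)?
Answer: 10745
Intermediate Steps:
Z(v, B) = 30 + B
10837 - Z(193, 38 + Y(8)) = 10837 - (30 + (38 + 8*(-5 + 8))) = 10837 - (30 + (38 + 8*3)) = 10837 - (30 + (38 + 24)) = 10837 - (30 + 62) = 10837 - 1*92 = 10837 - 92 = 10745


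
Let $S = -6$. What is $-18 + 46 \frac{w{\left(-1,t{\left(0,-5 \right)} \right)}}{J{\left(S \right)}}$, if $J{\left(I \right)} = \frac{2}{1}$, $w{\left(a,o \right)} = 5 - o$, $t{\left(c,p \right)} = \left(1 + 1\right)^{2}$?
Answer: $5$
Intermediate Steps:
$t{\left(c,p \right)} = 4$ ($t{\left(c,p \right)} = 2^{2} = 4$)
$J{\left(I \right)} = 2$ ($J{\left(I \right)} = 2 \cdot 1 = 2$)
$-18 + 46 \frac{w{\left(-1,t{\left(0,-5 \right)} \right)}}{J{\left(S \right)}} = -18 + 46 \frac{5 - 4}{2} = -18 + 46 \left(5 - 4\right) \frac{1}{2} = -18 + 46 \cdot 1 \cdot \frac{1}{2} = -18 + 46 \cdot \frac{1}{2} = -18 + 23 = 5$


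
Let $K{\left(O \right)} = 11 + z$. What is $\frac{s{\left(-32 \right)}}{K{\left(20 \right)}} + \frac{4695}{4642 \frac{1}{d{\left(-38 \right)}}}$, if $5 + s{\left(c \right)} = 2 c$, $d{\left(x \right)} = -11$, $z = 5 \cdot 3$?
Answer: $- \frac{37797}{2743} \approx -13.779$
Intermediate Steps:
$z = 15$
$s{\left(c \right)} = -5 + 2 c$
$K{\left(O \right)} = 26$ ($K{\left(O \right)} = 11 + 15 = 26$)
$\frac{s{\left(-32 \right)}}{K{\left(20 \right)}} + \frac{4695}{4642 \frac{1}{d{\left(-38 \right)}}} = \frac{-5 + 2 \left(-32\right)}{26} + \frac{4695}{4642 \frac{1}{-11}} = \left(-5 - 64\right) \frac{1}{26} + \frac{4695}{4642 \left(- \frac{1}{11}\right)} = \left(-69\right) \frac{1}{26} + \frac{4695}{-422} = - \frac{69}{26} + 4695 \left(- \frac{1}{422}\right) = - \frac{69}{26} - \frac{4695}{422} = - \frac{37797}{2743}$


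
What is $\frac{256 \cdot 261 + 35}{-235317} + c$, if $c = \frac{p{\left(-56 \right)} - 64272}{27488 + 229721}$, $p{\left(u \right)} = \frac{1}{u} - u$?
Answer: $- \frac{1809124773853}{3389436414168} \approx -0.53375$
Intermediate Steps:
$c = - \frac{3596097}{14403704}$ ($c = \frac{\left(\frac{1}{-56} - -56\right) - 64272}{27488 + 229721} = \frac{\left(- \frac{1}{56} + 56\right) - 64272}{257209} = \left(\frac{3135}{56} - 64272\right) \frac{1}{257209} = \left(- \frac{3596097}{56}\right) \frac{1}{257209} = - \frac{3596097}{14403704} \approx -0.24966$)
$\frac{256 \cdot 261 + 35}{-235317} + c = \frac{256 \cdot 261 + 35}{-235317} - \frac{3596097}{14403704} = \left(66816 + 35\right) \left(- \frac{1}{235317}\right) - \frac{3596097}{14403704} = 66851 \left(- \frac{1}{235317}\right) - \frac{3596097}{14403704} = - \frac{66851}{235317} - \frac{3596097}{14403704} = - \frac{1809124773853}{3389436414168}$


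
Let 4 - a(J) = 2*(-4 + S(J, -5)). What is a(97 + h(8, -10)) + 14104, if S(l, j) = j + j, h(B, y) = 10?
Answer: 14136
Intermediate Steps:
S(l, j) = 2*j
a(J) = 32 (a(J) = 4 - 2*(-4 + 2*(-5)) = 4 - 2*(-4 - 10) = 4 - 2*(-14) = 4 - 1*(-28) = 4 + 28 = 32)
a(97 + h(8, -10)) + 14104 = 32 + 14104 = 14136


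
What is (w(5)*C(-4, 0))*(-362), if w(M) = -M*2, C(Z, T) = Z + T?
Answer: -14480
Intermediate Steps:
C(Z, T) = T + Z
w(M) = -2*M
(w(5)*C(-4, 0))*(-362) = ((-2*5)*(0 - 4))*(-362) = -10*(-4)*(-362) = 40*(-362) = -14480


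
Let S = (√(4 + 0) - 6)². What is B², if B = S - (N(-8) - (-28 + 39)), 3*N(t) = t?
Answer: 7921/9 ≈ 880.11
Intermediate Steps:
N(t) = t/3
S = 16 (S = (√4 - 6)² = (2 - 6)² = (-4)² = 16)
B = 89/3 (B = 16 - ((⅓)*(-8) - (-28 + 39)) = 16 - (-8/3 - 1*11) = 16 - (-8/3 - 11) = 16 - 1*(-41/3) = 16 + 41/3 = 89/3 ≈ 29.667)
B² = (89/3)² = 7921/9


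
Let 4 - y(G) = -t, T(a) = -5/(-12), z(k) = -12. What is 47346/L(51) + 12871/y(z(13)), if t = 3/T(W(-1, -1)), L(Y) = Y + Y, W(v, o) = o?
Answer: 1535931/952 ≈ 1613.4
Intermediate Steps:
L(Y) = 2*Y
T(a) = 5/12 (T(a) = -5*(-1/12) = 5/12)
t = 36/5 (t = 3/(5/12) = 3*(12/5) = 36/5 ≈ 7.2000)
y(G) = 56/5 (y(G) = 4 - (-1)*36/5 = 4 - 1*(-36/5) = 4 + 36/5 = 56/5)
47346/L(51) + 12871/y(z(13)) = 47346/((2*51)) + 12871/(56/5) = 47346/102 + 12871*(5/56) = 47346*(1/102) + 64355/56 = 7891/17 + 64355/56 = 1535931/952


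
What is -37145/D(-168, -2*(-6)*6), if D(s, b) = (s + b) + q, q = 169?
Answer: -37145/73 ≈ -508.84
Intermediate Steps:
D(s, b) = 169 + b + s (D(s, b) = (s + b) + 169 = (b + s) + 169 = 169 + b + s)
-37145/D(-168, -2*(-6)*6) = -37145/(169 - 2*(-6)*6 - 168) = -37145/(169 + 12*6 - 168) = -37145/(169 + 72 - 168) = -37145/73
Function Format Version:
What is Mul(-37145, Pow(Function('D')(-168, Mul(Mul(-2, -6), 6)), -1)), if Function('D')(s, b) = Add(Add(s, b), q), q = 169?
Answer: Rational(-37145, 73) ≈ -508.84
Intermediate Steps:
Function('D')(s, b) = Add(169, b, s) (Function('D')(s, b) = Add(Add(s, b), 169) = Add(Add(b, s), 169) = Add(169, b, s))
Mul(-37145, Pow(Function('D')(-168, Mul(Mul(-2, -6), 6)), -1)) = Mul(-37145, Pow(Add(169, Mul(Mul(-2, -6), 6), -168), -1)) = Mul(-37145, Pow(Add(169, Mul(12, 6), -168), -1)) = Mul(-37145, Pow(Add(169, 72, -168), -1)) = Mul(-37145, Pow(73, -1)) = Mul(-37145, Rational(1, 73)) = Rational(-37145, 73)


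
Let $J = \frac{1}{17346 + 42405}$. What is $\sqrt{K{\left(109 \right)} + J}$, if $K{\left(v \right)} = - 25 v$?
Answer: $\frac{i \sqrt{1080971765886}}{19917} \approx 52.202 i$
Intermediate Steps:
$J = \frac{1}{59751} \approx 1.6736 \cdot 10^{-5}$
$\sqrt{K{\left(109 \right)} + J} = \sqrt{\left(-25\right) 109 + \frac{1}{59751}} = \sqrt{-2725 + \frac{1}{59751}} = \sqrt{- \frac{162821474}{59751}} = \frac{i \sqrt{1080971765886}}{19917}$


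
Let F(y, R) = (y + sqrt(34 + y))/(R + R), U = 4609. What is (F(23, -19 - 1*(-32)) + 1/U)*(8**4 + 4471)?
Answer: 69875747/9218 + 659*sqrt(57)/2 ≈ 10068.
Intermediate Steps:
F(y, R) = (y + sqrt(34 + y))/(2*R) (F(y, R) = (y + sqrt(34 + y))/((2*R)) = (y + sqrt(34 + y))*(1/(2*R)) = (y + sqrt(34 + y))/(2*R))
(F(23, -19 - 1*(-32)) + 1/U)*(8**4 + 4471) = ((23 + sqrt(34 + 23))/(2*(-19 - 1*(-32))) + 1/4609)*(8**4 + 4471) = ((23 + sqrt(57))/(2*(-19 + 32)) + 1/4609)*(4096 + 4471) = ((1/2)*(23 + sqrt(57))/13 + 1/4609)*8567 = ((1/2)*(1/13)*(23 + sqrt(57)) + 1/4609)*8567 = ((23/26 + sqrt(57)/26) + 1/4609)*8567 = (106033/119834 + sqrt(57)/26)*8567 = 69875747/9218 + 659*sqrt(57)/2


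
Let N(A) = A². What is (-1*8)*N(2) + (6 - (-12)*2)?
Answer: -2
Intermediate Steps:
(-1*8)*N(2) + (6 - (-12)*2) = -1*8*2² + (6 - (-12)*2) = -8*4 + (6 - 12*(-2)) = -32 + (6 + 24) = -32 + 30 = -2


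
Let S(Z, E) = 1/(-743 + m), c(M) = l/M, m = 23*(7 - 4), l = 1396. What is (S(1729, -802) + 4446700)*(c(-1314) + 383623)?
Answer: 755381824511625787/442818 ≈ 1.7059e+12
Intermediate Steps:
m = 69 (m = 23*3 = 69)
c(M) = 1396/M
S(Z, E) = -1/674 (S(Z, E) = 1/(-743 + 69) = 1/(-674) = -1/674)
(S(1729, -802) + 4446700)*(c(-1314) + 383623) = (-1/674 + 4446700)*(1396/(-1314) + 383623) = 2997075799*(1396*(-1/1314) + 383623)/674 = 2997075799*(-698/657 + 383623)/674 = (2997075799/674)*(252039613/657) = 755381824511625787/442818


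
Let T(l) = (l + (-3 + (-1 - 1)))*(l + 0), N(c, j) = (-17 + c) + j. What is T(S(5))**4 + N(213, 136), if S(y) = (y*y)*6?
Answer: 223788128906250332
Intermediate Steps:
S(y) = 6*y**2 (S(y) = y**2*6 = 6*y**2)
N(c, j) = -17 + c + j
T(l) = l*(-5 + l) (T(l) = (l + (-3 - 2))*l = (l - 5)*l = (-5 + l)*l = l*(-5 + l))
T(S(5))**4 + N(213, 136) = ((6*5**2)*(-5 + 6*5**2))**4 + (-17 + 213 + 136) = ((6*25)*(-5 + 6*25))**4 + 332 = (150*(-5 + 150))**4 + 332 = (150*145)**4 + 332 = 21750**4 + 332 = 223788128906250000 + 332 = 223788128906250332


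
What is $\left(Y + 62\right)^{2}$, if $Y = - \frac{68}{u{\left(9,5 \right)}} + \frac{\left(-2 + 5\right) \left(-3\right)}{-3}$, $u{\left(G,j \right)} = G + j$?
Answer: $\frac{177241}{49} \approx 3617.2$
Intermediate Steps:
$Y = - \frac{13}{7}$ ($Y = - \frac{68}{9 + 5} + \frac{\left(-2 + 5\right) \left(-3\right)}{-3} = - \frac{68}{14} + 3 \left(-3\right) \left(- \frac{1}{3}\right) = \left(-68\right) \frac{1}{14} - -3 = - \frac{34}{7} + 3 = - \frac{13}{7} \approx -1.8571$)
$\left(Y + 62\right)^{2} = \left(- \frac{13}{7} + 62\right)^{2} = \left(\frac{421}{7}\right)^{2} = \frac{177241}{49}$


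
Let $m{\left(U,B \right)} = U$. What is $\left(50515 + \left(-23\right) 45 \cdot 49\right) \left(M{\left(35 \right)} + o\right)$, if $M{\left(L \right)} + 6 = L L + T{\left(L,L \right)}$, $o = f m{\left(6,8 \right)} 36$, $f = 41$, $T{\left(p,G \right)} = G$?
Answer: $-2022000$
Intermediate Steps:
$o = 8856$ ($o = 41 \cdot 6 \cdot 36 = 246 \cdot 36 = 8856$)
$M{\left(L \right)} = -6 + L + L^{2}$ ($M{\left(L \right)} = -6 + \left(L L + L\right) = -6 + \left(L^{2} + L\right) = -6 + \left(L + L^{2}\right) = -6 + L + L^{2}$)
$\left(50515 + \left(-23\right) 45 \cdot 49\right) \left(M{\left(35 \right)} + o\right) = \left(50515 + \left(-23\right) 45 \cdot 49\right) \left(\left(-6 + 35 + 35^{2}\right) + 8856\right) = \left(50515 - 50715\right) \left(\left(-6 + 35 + 1225\right) + 8856\right) = \left(50515 - 50715\right) \left(1254 + 8856\right) = \left(-200\right) 10110 = -2022000$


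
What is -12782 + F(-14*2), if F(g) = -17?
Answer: -12799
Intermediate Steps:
-12782 + F(-14*2) = -12782 - 17 = -12799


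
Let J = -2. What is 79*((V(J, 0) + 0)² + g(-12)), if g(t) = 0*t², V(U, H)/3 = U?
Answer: 2844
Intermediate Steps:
V(U, H) = 3*U
g(t) = 0
79*((V(J, 0) + 0)² + g(-12)) = 79*((3*(-2) + 0)² + 0) = 79*((-6 + 0)² + 0) = 79*((-6)² + 0) = 79*(36 + 0) = 79*36 = 2844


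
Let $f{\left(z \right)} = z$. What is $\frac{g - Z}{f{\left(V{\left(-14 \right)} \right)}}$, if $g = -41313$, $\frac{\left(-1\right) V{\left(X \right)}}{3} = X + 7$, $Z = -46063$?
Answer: $\frac{4750}{21} \approx 226.19$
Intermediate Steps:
$V{\left(X \right)} = -21 - 3 X$ ($V{\left(X \right)} = - 3 \left(X + 7\right) = - 3 \left(7 + X\right) = -21 - 3 X$)
$\frac{g - Z}{f{\left(V{\left(-14 \right)} \right)}} = \frac{-41313 - -46063}{-21 - -42} = \frac{-41313 + 46063}{-21 + 42} = \frac{4750}{21}$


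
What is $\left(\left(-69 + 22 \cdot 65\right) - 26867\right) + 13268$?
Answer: $-12238$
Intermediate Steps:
$\left(\left(-69 + 22 \cdot 65\right) - 26867\right) + 13268 = \left(\left(-69 + 1430\right) - 26867\right) + 13268 = \left(1361 - 26867\right) + 13268 = -25506 + 13268 = -12238$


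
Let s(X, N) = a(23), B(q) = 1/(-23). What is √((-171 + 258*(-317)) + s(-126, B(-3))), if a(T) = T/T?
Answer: 2*I*√20489 ≈ 286.28*I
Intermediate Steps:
a(T) = 1
B(q) = -1/23
s(X, N) = 1
√((-171 + 258*(-317)) + s(-126, B(-3))) = √((-171 + 258*(-317)) + 1) = √((-171 - 81786) + 1) = √(-81957 + 1) = √(-81956) = 2*I*√20489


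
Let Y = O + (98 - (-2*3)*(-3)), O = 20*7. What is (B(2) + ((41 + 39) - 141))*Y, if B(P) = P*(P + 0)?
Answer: -12540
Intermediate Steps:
B(P) = P² (B(P) = P*P = P²)
O = 140
Y = 220 (Y = 140 + (98 - (-2*3)*(-3)) = 140 + (98 - (-6)*(-3)) = 140 + (98 - 1*18) = 140 + (98 - 18) = 140 + 80 = 220)
(B(2) + ((41 + 39) - 141))*Y = (2² + ((41 + 39) - 141))*220 = (4 + (80 - 141))*220 = (4 - 61)*220 = -57*220 = -12540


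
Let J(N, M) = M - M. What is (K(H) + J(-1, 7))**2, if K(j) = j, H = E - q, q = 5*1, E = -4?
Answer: 81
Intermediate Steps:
q = 5
H = -9 (H = -4 - 1*5 = -4 - 5 = -9)
J(N, M) = 0
(K(H) + J(-1, 7))**2 = (-9 + 0)**2 = (-9)**2 = 81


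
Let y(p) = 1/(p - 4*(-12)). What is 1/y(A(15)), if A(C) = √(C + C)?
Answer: 48 + √30 ≈ 53.477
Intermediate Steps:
A(C) = √2*√C (A(C) = √(2*C) = √2*√C)
y(p) = 1/(48 + p) (y(p) = 1/(p + 48) = 1/(48 + p))
1/y(A(15)) = 1/(1/(48 + √2*√15)) = 1/(1/(48 + √30)) = 48 + √30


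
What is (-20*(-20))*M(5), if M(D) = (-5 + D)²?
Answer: 0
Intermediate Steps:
(-20*(-20))*M(5) = (-20*(-20))*(-5 + 5)² = 400*0² = 400*0 = 0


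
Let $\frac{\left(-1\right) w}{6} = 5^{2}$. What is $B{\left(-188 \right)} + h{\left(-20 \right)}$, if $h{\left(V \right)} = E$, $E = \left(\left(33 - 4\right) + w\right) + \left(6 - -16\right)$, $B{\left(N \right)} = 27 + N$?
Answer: $-260$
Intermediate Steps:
$w = -150$ ($w = - 6 \cdot 5^{2} = \left(-6\right) 25 = -150$)
$E = -99$ ($E = \left(\left(33 - 4\right) - 150\right) + \left(6 - -16\right) = \left(29 - 150\right) + \left(6 + 16\right) = -121 + 22 = -99$)
$h{\left(V \right)} = -99$
$B{\left(-188 \right)} + h{\left(-20 \right)} = \left(27 - 188\right) - 99 = -161 - 99 = -260$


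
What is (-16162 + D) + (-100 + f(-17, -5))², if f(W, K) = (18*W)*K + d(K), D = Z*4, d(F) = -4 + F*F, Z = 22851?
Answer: 2180643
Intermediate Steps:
d(F) = -4 + F²
D = 91404 (D = 22851*4 = 91404)
f(W, K) = -4 + K² + 18*K*W (f(W, K) = (18*W)*K + (-4 + K²) = 18*K*W + (-4 + K²) = -4 + K² + 18*K*W)
(-16162 + D) + (-100 + f(-17, -5))² = (-16162 + 91404) + (-100 + (-4 + (-5)² + 18*(-5)*(-17)))² = 75242 + (-100 + (-4 + 25 + 1530))² = 75242 + (-100 + 1551)² = 75242 + 1451² = 75242 + 2105401 = 2180643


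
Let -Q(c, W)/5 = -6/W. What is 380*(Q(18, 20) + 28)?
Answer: 11210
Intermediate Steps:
Q(c, W) = 30/W (Q(c, W) = -(-30)/W = 30/W)
380*(Q(18, 20) + 28) = 380*(30/20 + 28) = 380*(30*(1/20) + 28) = 380*(3/2 + 28) = 380*(59/2) = 11210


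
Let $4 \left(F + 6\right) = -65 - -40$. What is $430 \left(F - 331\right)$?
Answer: $- \frac{295195}{2} \approx -1.476 \cdot 10^{5}$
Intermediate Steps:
$F = - \frac{49}{4}$ ($F = -6 + \frac{-65 - -40}{4} = -6 + \frac{-65 + 40}{4} = -6 + \frac{1}{4} \left(-25\right) = -6 - \frac{25}{4} = - \frac{49}{4} \approx -12.25$)
$430 \left(F - 331\right) = 430 \left(- \frac{49}{4} - 331\right) = 430 \left(- \frac{1373}{4}\right) = - \frac{295195}{2}$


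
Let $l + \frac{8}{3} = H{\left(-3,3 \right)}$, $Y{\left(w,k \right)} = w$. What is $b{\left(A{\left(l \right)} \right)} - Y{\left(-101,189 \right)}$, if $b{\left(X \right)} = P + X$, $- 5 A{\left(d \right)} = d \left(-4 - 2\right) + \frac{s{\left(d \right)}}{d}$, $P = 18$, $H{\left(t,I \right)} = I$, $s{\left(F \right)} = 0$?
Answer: $\frac{597}{5} \approx 119.4$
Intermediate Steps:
$l = \frac{1}{3}$ ($l = - \frac{8}{3} + 3 = \frac{1}{3} \approx 0.33333$)
$A{\left(d \right)} = \frac{6 d}{5}$ ($A{\left(d \right)} = - \frac{d \left(-4 - 2\right) + \frac{0}{d}}{5} = - \frac{d \left(-4 - 2\right) + 0}{5} = - \frac{d \left(-6\right) + 0}{5} = - \frac{- 6 d + 0}{5} = - \frac{\left(-6\right) d}{5} = \frac{6 d}{5}$)
$b{\left(X \right)} = 18 + X$
$b{\left(A{\left(l \right)} \right)} - Y{\left(-101,189 \right)} = \left(18 + \frac{6}{5} \cdot \frac{1}{3}\right) - -101 = \left(18 + \frac{2}{5}\right) + 101 = \frac{92}{5} + 101 = \frac{597}{5}$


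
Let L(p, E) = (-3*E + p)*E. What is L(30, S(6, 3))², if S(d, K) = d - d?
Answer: 0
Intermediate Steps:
S(d, K) = 0
L(p, E) = E*(p - 3*E) (L(p, E) = (p - 3*E)*E = E*(p - 3*E))
L(30, S(6, 3))² = (0*(30 - 3*0))² = (0*(30 + 0))² = (0*30)² = 0² = 0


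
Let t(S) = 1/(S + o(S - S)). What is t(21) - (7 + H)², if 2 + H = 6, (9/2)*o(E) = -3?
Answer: -7378/61 ≈ -120.95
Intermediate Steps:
o(E) = -⅔ (o(E) = (2/9)*(-3) = -⅔)
H = 4 (H = -2 + 6 = 4)
t(S) = 1/(-⅔ + S) (t(S) = 1/(S - ⅔) = 1/(-⅔ + S))
t(21) - (7 + H)² = 3/(-2 + 3*21) - (7 + 4)² = 3/(-2 + 63) - 1*11² = 3/61 - 1*121 = 3*(1/61) - 121 = 3/61 - 121 = -7378/61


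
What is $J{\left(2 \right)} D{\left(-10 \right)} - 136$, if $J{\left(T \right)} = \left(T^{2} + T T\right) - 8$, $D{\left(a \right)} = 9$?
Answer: $-136$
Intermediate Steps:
$J{\left(T \right)} = -8 + 2 T^{2}$ ($J{\left(T \right)} = \left(T^{2} + T^{2}\right) - 8 = 2 T^{2} - 8 = -8 + 2 T^{2}$)
$J{\left(2 \right)} D{\left(-10 \right)} - 136 = \left(-8 + 2 \cdot 2^{2}\right) 9 - 136 = \left(-8 + 2 \cdot 4\right) 9 - 136 = \left(-8 + 8\right) 9 - 136 = 0 \cdot 9 - 136 = 0 - 136 = -136$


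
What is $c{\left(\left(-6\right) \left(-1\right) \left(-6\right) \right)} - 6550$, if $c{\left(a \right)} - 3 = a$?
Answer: $-6583$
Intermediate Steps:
$c{\left(a \right)} = 3 + a$
$c{\left(\left(-6\right) \left(-1\right) \left(-6\right) \right)} - 6550 = \left(3 + \left(-6\right) \left(-1\right) \left(-6\right)\right) - 6550 = \left(3 + 6 \left(-6\right)\right) - 6550 = \left(3 - 36\right) - 6550 = -33 - 6550 = -6583$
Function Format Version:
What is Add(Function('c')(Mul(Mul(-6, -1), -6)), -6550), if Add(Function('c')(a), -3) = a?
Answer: -6583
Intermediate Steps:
Function('c')(a) = Add(3, a)
Add(Function('c')(Mul(Mul(-6, -1), -6)), -6550) = Add(Add(3, Mul(Mul(-6, -1), -6)), -6550) = Add(Add(3, Mul(6, -6)), -6550) = Add(Add(3, -36), -6550) = Add(-33, -6550) = -6583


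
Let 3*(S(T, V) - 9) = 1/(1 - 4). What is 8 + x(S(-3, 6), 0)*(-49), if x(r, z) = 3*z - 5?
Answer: 253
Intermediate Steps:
S(T, V) = 80/9 (S(T, V) = 9 + 1/(3*(1 - 4)) = 9 + (⅓)/(-3) = 9 + (⅓)*(-⅓) = 9 - ⅑ = 80/9)
x(r, z) = -5 + 3*z
8 + x(S(-3, 6), 0)*(-49) = 8 + (-5 + 3*0)*(-49) = 8 + (-5 + 0)*(-49) = 8 - 5*(-49) = 8 + 245 = 253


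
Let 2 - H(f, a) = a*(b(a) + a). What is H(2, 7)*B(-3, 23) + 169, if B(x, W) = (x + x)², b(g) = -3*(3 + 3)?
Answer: 3013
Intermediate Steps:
b(g) = -18 (b(g) = -3*6 = -18)
H(f, a) = 2 - a*(-18 + a)
B(x, W) = 4*x² (B(x, W) = (2*x)² = 4*x²)
H(2, 7)*B(-3, 23) + 169 = (2 - 1*7² + 18*7)*(4*(-3)²) + 169 = (2 - 1*49 + 126)*(4*9) + 169 = (2 - 49 + 126)*36 + 169 = 79*36 + 169 = 2844 + 169 = 3013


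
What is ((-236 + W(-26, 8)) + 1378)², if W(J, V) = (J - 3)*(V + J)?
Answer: 2768896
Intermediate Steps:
W(J, V) = (-3 + J)*(J + V)
((-236 + W(-26, 8)) + 1378)² = ((-236 + ((-26)² - 3*(-26) - 3*8 - 26*8)) + 1378)² = ((-236 + (676 + 78 - 24 - 208)) + 1378)² = ((-236 + 522) + 1378)² = (286 + 1378)² = 1664² = 2768896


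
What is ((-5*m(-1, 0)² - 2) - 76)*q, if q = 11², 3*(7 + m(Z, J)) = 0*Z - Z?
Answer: -326942/9 ≈ -36327.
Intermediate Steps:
m(Z, J) = -7 - Z/3 (m(Z, J) = -7 + (0*Z - Z)/3 = -7 + (0 - Z)/3 = -7 + (-Z)/3 = -7 - Z/3)
q = 121
((-5*m(-1, 0)² - 2) - 76)*q = ((-5*(-7 - ⅓*(-1))² - 2) - 76)*121 = ((-5*(-7 + ⅓)² - 2) - 76)*121 = ((-5*(-20/3)² - 2) - 76)*121 = ((-5*400/9 - 2) - 76)*121 = ((-2000/9 - 2) - 76)*121 = (-2018/9 - 76)*121 = -2702/9*121 = -326942/9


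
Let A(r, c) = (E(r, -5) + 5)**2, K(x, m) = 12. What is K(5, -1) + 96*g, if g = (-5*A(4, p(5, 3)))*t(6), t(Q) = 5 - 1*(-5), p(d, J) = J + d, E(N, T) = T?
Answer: 12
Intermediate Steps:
A(r, c) = 0 (A(r, c) = (-5 + 5)**2 = 0**2 = 0)
t(Q) = 10 (t(Q) = 5 + 5 = 10)
g = 0 (g = -5*0*10 = 0*10 = 0)
K(5, -1) + 96*g = 12 + 96*0 = 12 + 0 = 12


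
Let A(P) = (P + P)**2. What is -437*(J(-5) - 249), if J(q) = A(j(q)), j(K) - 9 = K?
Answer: 80845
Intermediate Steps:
j(K) = 9 + K
A(P) = 4*P**2 (A(P) = (2*P)**2 = 4*P**2)
J(q) = 4*(9 + q)**2
-437*(J(-5) - 249) = -437*(4*(9 - 5)**2 - 249) = -437*(4*4**2 - 249) = -437*(4*16 - 249) = -437*(64 - 249) = -437*(-185) = 80845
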